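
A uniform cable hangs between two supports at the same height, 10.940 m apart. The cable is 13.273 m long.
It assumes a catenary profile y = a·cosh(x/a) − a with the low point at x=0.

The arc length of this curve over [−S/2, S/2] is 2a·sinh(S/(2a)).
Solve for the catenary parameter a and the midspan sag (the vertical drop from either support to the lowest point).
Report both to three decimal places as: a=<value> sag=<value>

a=4.983 sag=3.316

seed: a₀ = √(S³/(24(L−S))) = √(10.940³/(24·2.333)) = 4.835741
iter 1: u=1.131161  f(a)=+1.539e-01  f'(a)=-1.094e+00  a ← 4.835741 − (+1.539e-01/-1.094e+00) = 4.976386
iter 2: u=1.099191  f(a)=+6.969e-03  f'(a)=-9.971e-01  a ← 4.976386 − (+6.969e-03/-9.971e-01) = 4.983375
iter 3: u=1.097650  f(a)=+1.579e-05  f'(a)=-9.926e-01  a ← 4.983375 − (+1.579e-05/-9.926e-01) = 4.983391
iter 4: u=1.097646  f(a)=+8.152e-11  f'(a)=-9.925e-01  a ← 4.983391 − (+8.152e-11/-9.925e-01) = 4.983391
iter 5: u=1.097646  f(a)=-1.776e-15  f'(a)=-9.925e-01  a ← 4.983391 − (-1.776e-15/-9.925e-01) = 4.983391
converged: |Δa| < 1e-12 after 5 iterations
sag = a·(cosh(S/(2a)) − 1) = 4.983391·(cosh(1.097646) − 1) = 3.315845
T_max/T_min = cosh(S/(2a)) = 1.665379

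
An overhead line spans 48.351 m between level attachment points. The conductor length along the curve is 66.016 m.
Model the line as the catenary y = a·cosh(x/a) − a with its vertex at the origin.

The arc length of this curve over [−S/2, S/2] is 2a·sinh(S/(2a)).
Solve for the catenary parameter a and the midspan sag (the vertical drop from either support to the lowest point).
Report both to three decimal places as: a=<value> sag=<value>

a=17.157 sag=20.044

seed: a₀ = √(S³/(24(L−S))) = √(48.351³/(24·17.665)) = 16.328480
iter 1: u=1.480573  f(a)=+2.040e+00  f'(a)=-2.677e+00  a ← 16.328480 − (+2.040e+00/-2.677e+00) = 17.090751
iter 2: u=1.414537  f(a)=+1.516e-01  f'(a)=-2.292e+00  a ← 17.090751 − (+1.516e-01/-2.292e+00) = 17.156870
iter 3: u=1.409086  f(a)=+9.850e-04  f'(a)=-2.263e+00  a ← 17.156870 − (+9.850e-04/-2.263e+00) = 17.157306
iter 4: u=1.409050  f(a)=+4.219e-08  f'(a)=-2.263e+00  a ← 17.157306 − (+4.219e-08/-2.263e+00) = 17.157306
iter 5: u=1.409050  f(a)=+1.421e-14  f'(a)=-2.263e+00  a ← 17.157306 − (+1.421e-14/-2.263e+00) = 17.157306
converged: |Δa| < 1e-12 after 5 iterations
sag = a·(cosh(S/(2a)) − 1) = 17.157306·(cosh(1.409050) − 1) = 20.043517
T_max/T_min = cosh(S/(2a)) = 2.168221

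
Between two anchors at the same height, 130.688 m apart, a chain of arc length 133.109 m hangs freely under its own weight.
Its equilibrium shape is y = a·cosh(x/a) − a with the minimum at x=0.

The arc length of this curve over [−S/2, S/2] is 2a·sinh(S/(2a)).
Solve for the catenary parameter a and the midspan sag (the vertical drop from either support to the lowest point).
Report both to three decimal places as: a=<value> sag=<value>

seed: a₀ = √(S³/(24(L−S))) = √(130.688³/(24·2.421)) = 195.997509
iter 1: u=0.333392  f(a)=+1.349e-02  f'(a)=-2.498e-02  a ← 195.997509 − (+1.349e-02/-2.498e-02) = 196.537555
iter 2: u=0.332476  f(a)=+5.596e-05  f'(a)=-2.477e-02  a ← 196.537555 − (+5.596e-05/-2.477e-02) = 196.539814
iter 3: u=0.332472  f(a)=+9.719e-10  f'(a)=-2.477e-02  a ← 196.539814 − (+9.719e-10/-2.477e-02) = 196.539814
iter 4: u=0.332472  f(a)=+0.000e+00  f'(a)=-2.477e-02  a ← 196.539814 − (+0.000e+00/-2.477e-02) = 196.539814
converged: |Δa| < 1e-12 after 4 iterations
sag = a·(cosh(S/(2a)) − 1) = 196.539814·(cosh(0.332472) − 1) = 10.962957
T_max/T_min = cosh(S/(2a)) = 1.055780

a=196.540 sag=10.963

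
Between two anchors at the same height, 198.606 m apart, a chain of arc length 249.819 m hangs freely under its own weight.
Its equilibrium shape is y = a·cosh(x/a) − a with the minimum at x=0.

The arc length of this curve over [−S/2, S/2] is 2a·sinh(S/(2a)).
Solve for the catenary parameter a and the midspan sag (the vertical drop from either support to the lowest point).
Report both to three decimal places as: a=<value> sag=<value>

seed: a₀ = √(S³/(24(L−S))) = √(198.606³/(24·51.213)) = 79.834906
iter 1: u=1.243854  f(a)=+4.111e+00  f'(a)=-1.493e+00  a ← 79.834906 − (+4.111e+00/-1.493e+00) = 82.588795
iter 2: u=1.202379  f(a)=+2.223e-01  f'(a)=-1.335e+00  a ← 82.588795 − (+2.223e-01/-1.335e+00) = 82.755266
iter 3: u=1.199960  f(a)=+7.322e-04  f'(a)=-1.327e+00  a ← 82.755266 − (+7.322e-04/-1.327e+00) = 82.755818
iter 4: u=1.199952  f(a)=+8.001e-09  f'(a)=-1.326e+00  a ← 82.755818 − (+8.001e-09/-1.326e+00) = 82.755818
iter 5: u=1.199952  f(a)=+5.684e-14  f'(a)=-1.326e+00  a ← 82.755818 − (+5.684e-14/-1.326e+00) = 82.755818
converged: |Δa| < 1e-12 after 5 iterations
sag = a·(cosh(S/(2a)) − 1) = 82.755818·(cosh(1.199952) − 1) = 67.080455
T_max/T_min = cosh(S/(2a)) = 1.810583

a=82.756 sag=67.080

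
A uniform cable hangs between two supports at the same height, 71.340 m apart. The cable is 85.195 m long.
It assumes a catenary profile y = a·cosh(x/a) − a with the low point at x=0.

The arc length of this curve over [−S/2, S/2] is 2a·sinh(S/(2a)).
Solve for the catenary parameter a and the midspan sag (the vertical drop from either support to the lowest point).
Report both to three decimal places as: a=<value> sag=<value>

a=33.966 sag=20.515

seed: a₀ = √(S³/(24(L−S))) = √(71.340³/(24·13.855)) = 33.043860
iter 1: u=1.079474  f(a)=+8.300e-01  f'(a)=-9.405e-01  a ← 33.043860 − (+8.300e-01/-9.405e-01) = 33.926411
iter 2: u=1.051393  f(a)=+3.441e-02  f'(a)=-8.639e-01  a ← 33.926411 − (+3.441e-02/-8.639e-01) = 33.966246
iter 3: u=1.050160  f(a)=+6.483e-05  f'(a)=-8.607e-01  a ← 33.966246 − (+6.483e-05/-8.607e-01) = 33.966322
iter 4: u=1.050158  f(a)=+2.311e-10  f'(a)=-8.607e-01  a ← 33.966322 − (+2.311e-10/-8.607e-01) = 33.966322
iter 5: u=1.050158  f(a)=-2.842e-14  f'(a)=-8.607e-01  a ← 33.966322 − (-2.842e-14/-8.607e-01) = 33.966322
converged: |Δa| < 1e-12 after 5 iterations
sag = a·(cosh(S/(2a)) − 1) = 33.966322·(cosh(1.050158) − 1) = 20.515400
T_max/T_min = cosh(S/(2a)) = 1.603992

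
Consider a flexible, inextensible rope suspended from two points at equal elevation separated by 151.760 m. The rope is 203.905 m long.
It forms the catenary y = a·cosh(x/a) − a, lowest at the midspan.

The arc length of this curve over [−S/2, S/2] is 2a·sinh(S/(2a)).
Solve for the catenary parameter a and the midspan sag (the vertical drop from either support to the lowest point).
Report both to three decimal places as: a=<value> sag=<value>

seed: a₀ = √(S³/(24(L−S))) = √(151.760³/(24·52.145)) = 52.847448
iter 1: u=1.435831  f(a)=+5.647e+00  f'(a)=-2.411e+00  a ← 52.847448 − (+5.647e+00/-2.411e+00) = 55.189122
iter 2: u=1.374909  f(a)=+3.970e-01  f'(a)=-2.083e+00  a ← 55.189122 − (+3.970e-01/-2.083e+00) = 55.379695
iter 3: u=1.370177  f(a)=+2.290e-03  f'(a)=-2.059e+00  a ← 55.379695 − (+2.290e-03/-2.059e+00) = 55.380807
iter 4: u=1.370150  f(a)=+7.721e-08  f'(a)=-2.059e+00  a ← 55.380807 − (+7.721e-08/-2.059e+00) = 55.380807
iter 5: u=1.370150  f(a)=-2.842e-14  f'(a)=-2.059e+00  a ← 55.380807 − (-2.842e-14/-2.059e+00) = 55.380807
converged: |Δa| < 1e-12 after 5 iterations
sag = a·(cosh(S/(2a)) − 1) = 55.380807·(cosh(1.370150) − 1) = 60.642234
T_max/T_min = cosh(S/(2a)) = 2.095005

a=55.381 sag=60.642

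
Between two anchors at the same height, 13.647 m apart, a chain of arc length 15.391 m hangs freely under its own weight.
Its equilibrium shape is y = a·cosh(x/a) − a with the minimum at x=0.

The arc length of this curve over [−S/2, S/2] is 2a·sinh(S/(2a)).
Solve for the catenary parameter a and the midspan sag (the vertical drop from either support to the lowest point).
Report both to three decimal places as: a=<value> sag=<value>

a=7.938 sag=3.118

seed: a₀ = √(S³/(24(L−S))) = √(13.647³/(24·1.744)) = 7.792502
iter 1: u=0.875649  f(a)=+6.810e-02  f'(a)=-4.829e-01  a ← 7.792502 − (+6.810e-02/-4.829e-01) = 7.933520
iter 2: u=0.860085  f(a)=+1.892e-03  f'(a)=-4.564e-01  a ← 7.933520 − (+1.892e-03/-4.564e-01) = 7.937667
iter 3: u=0.859635  f(a)=+1.554e-06  f'(a)=-4.556e-01  a ← 7.937667 − (+1.554e-06/-4.556e-01) = 7.937670
iter 4: u=0.859635  f(a)=+1.048e-12  f'(a)=-4.556e-01  a ← 7.937670 − (+1.048e-12/-4.556e-01) = 7.937670
converged: |Δa| < 1e-12 after 4 iterations
sag = a·(cosh(S/(2a)) − 1) = 7.937670·(cosh(0.859635) − 1) = 3.117977
T_max/T_min = cosh(S/(2a)) = 1.392808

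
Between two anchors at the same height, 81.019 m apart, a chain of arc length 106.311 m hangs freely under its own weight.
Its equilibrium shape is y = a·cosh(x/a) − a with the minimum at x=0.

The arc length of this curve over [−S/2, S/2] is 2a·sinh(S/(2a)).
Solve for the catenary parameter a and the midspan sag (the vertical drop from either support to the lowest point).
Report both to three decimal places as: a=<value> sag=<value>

a=30.896 sag=30.586

seed: a₀ = √(S³/(24(L−S))) = √(81.019³/(24·25.292)) = 29.599414
iter 1: u=1.368591  f(a)=+2.477e+00  f'(a)=-2.051e+00  a ← 29.599414 − (+2.477e+00/-2.051e+00) = 30.807027
iter 2: u=1.314944  f(a)=+1.597e-01  f'(a)=-1.795e+00  a ← 30.807027 − (+1.597e-01/-1.795e+00) = 30.895995
iter 3: u=1.311157  f(a)=+7.644e-04  f'(a)=-1.777e+00  a ← 30.895995 − (+7.644e-04/-1.777e+00) = 30.896425
iter 4: u=1.311139  f(a)=+1.770e-08  f'(a)=-1.777e+00  a ← 30.896425 − (+1.770e-08/-1.777e+00) = 30.896425
iter 5: u=1.311139  f(a)=-1.421e-14  f'(a)=-1.777e+00  a ← 30.896425 − (-1.421e-14/-1.777e+00) = 30.896425
converged: |Δa| < 1e-12 after 5 iterations
sag = a·(cosh(S/(2a)) − 1) = 30.896425·(cosh(1.311139) − 1) = 30.586062
T_max/T_min = cosh(S/(2a)) = 1.989955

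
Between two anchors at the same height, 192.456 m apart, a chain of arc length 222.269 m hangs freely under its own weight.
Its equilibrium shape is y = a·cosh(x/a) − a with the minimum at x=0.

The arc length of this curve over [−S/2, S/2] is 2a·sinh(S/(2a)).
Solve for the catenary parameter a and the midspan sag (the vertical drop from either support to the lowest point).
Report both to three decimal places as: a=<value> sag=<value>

a=102.054 sag=48.830

seed: a₀ = √(S³/(24(L−S))) = √(192.456³/(24·29.813)) = 99.813371
iter 1: u=0.964079  f(a)=+1.417e+00  f'(a)=-6.548e-01  a ← 99.813371 − (+1.417e+00/-6.548e-01) = 101.976781
iter 2: u=0.943627  f(a)=+4.736e-02  f'(a)=-6.116e-01  a ← 101.976781 − (+4.736e-02/-6.116e-01) = 102.054218
iter 3: u=0.942911  f(a)=+5.701e-05  f'(a)=-6.102e-01  a ← 102.054218 − (+5.701e-05/-6.102e-01) = 102.054311
iter 4: u=0.942910  f(a)=+8.279e-11  f'(a)=-6.102e-01  a ← 102.054311 − (+8.279e-11/-6.102e-01) = 102.054311
iter 5: u=0.942910  f(a)=+2.842e-14  f'(a)=-6.102e-01  a ← 102.054311 − (+2.842e-14/-6.102e-01) = 102.054311
converged: |Δa| < 1e-12 after 5 iterations
sag = a·(cosh(S/(2a)) − 1) = 102.054311·(cosh(0.942910) − 1) = 48.829616
T_max/T_min = cosh(S/(2a)) = 1.478467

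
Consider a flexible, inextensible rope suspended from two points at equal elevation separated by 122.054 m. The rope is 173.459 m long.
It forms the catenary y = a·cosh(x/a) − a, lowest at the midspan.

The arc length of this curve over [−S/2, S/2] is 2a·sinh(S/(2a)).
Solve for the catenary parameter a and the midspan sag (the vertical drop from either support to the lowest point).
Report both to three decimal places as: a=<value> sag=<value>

seed: a₀ = √(S³/(24(L−S))) = √(122.054³/(24·51.405)) = 38.390142
iter 1: u=1.589653  f(a)=+6.900e+00  f'(a)=-3.419e+00  a ← 38.390142 − (+6.900e+00/-3.419e+00) = 40.408353
iter 2: u=1.510257  f(a)=+5.814e-01  f'(a)=-2.865e+00  a ← 40.408353 − (+5.814e-01/-2.865e+00) = 40.611316
iter 3: u=1.502709  f(a)=+4.969e-03  f'(a)=-2.816e+00  a ← 40.611316 − (+4.969e-03/-2.816e+00) = 40.613081
iter 4: u=1.502644  f(a)=+3.697e-07  f'(a)=-2.816e+00  a ← 40.613081 − (+3.697e-07/-2.816e+00) = 40.613081
iter 5: u=1.502644  f(a)=+2.842e-14  f'(a)=-2.816e+00  a ← 40.613081 − (+2.842e-14/-2.816e+00) = 40.613081
converged: |Δa| < 1e-12 after 5 iterations
sag = a·(cosh(S/(2a)) − 1) = 40.613081·(cosh(1.502644) − 1) = 55.154495
T_max/T_min = cosh(S/(2a)) = 2.358048

a=40.613 sag=55.154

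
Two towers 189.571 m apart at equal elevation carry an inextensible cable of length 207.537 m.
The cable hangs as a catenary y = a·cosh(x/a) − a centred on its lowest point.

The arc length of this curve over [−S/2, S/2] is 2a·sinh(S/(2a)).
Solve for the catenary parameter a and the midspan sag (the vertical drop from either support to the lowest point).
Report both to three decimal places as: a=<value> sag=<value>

seed: a₀ = √(S³/(24(L−S))) = √(189.571³/(24·17.966)) = 125.697469
iter 1: u=0.754076  f(a)=+5.178e-01  f'(a)=-3.024e-01  a ← 125.697469 − (+5.178e-01/-3.024e-01) = 127.409398
iter 2: u=0.743944  f(a)=+1.077e-02  f'(a)=-2.900e-01  a ← 127.409398 − (+1.077e-02/-2.900e-01) = 127.446529
iter 3: u=0.743728  f(a)=+4.876e-06  f'(a)=-2.897e-01  a ← 127.446529 − (+4.876e-06/-2.897e-01) = 127.446546
iter 4: u=0.743727  f(a)=+9.948e-13  f'(a)=-2.897e-01  a ← 127.446546 − (+9.948e-13/-2.897e-01) = 127.446546
converged: |Δa| < 1e-12 after 4 iterations
sag = a·(cosh(S/(2a)) − 1) = 127.446546·(cosh(0.743727) − 1) = 36.902241
T_max/T_min = cosh(S/(2a)) = 1.289551

a=127.447 sag=36.902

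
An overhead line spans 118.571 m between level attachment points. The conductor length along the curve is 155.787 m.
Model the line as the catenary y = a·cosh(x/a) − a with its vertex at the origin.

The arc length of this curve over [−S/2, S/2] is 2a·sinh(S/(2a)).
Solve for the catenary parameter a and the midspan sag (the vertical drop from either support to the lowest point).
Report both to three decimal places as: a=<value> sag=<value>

a=45.104 sag=44.906

seed: a₀ = √(S³/(24(L−S))) = √(118.571³/(24·37.216)) = 43.201344
iter 1: u=1.372307  f(a)=+3.666e+00  f'(a)=-2.070e+00  a ← 43.201344 − (+3.666e+00/-2.070e+00) = 44.972197
iter 2: u=1.318270  f(a)=+2.374e-01  f'(a)=-1.810e+00  a ← 44.972197 − (+2.374e-01/-1.810e+00) = 45.103396
iter 3: u=1.314435  f(a)=+1.149e-03  f'(a)=-1.792e+00  a ← 45.103396 − (+1.149e-03/-1.792e+00) = 45.104037
iter 4: u=1.314417  f(a)=+2.718e-08  f'(a)=-1.792e+00  a ← 45.104037 − (+2.718e-08/-1.792e+00) = 45.104037
iter 5: u=1.314417  f(a)=+2.842e-14  f'(a)=-1.792e+00  a ← 45.104037 − (+2.842e-14/-1.792e+00) = 45.104037
converged: |Δa| < 1e-12 after 5 iterations
sag = a·(cosh(S/(2a)) − 1) = 45.104037·(cosh(1.314417) − 1) = 44.905804
T_max/T_min = cosh(S/(2a)) = 1.995605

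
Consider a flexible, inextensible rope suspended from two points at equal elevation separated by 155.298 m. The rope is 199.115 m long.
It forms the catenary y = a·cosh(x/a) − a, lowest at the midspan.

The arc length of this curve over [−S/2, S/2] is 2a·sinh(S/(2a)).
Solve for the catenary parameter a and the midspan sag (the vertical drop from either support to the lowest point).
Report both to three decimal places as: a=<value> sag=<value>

a=62.057 sag=55.258

seed: a₀ = √(S³/(24(L−S))) = √(155.298³/(24·43.817)) = 59.679043
iter 1: u=1.301110  f(a)=+3.862e+00  f'(a)=-1.733e+00  a ← 59.679043 − (+3.862e+00/-1.733e+00) = 61.908124
iter 2: u=1.254262  f(a)=+2.269e-01  f'(a)=-1.534e+00  a ← 61.908124 − (+2.269e-01/-1.534e+00) = 62.056014
iter 3: u=1.251273  f(a)=+8.916e-04  f'(a)=-1.522e+00  a ← 62.056014 − (+8.916e-04/-1.522e+00) = 62.056600
iter 4: u=1.251261  f(a)=+1.389e-08  f'(a)=-1.522e+00  a ← 62.056600 − (+1.389e-08/-1.522e+00) = 62.056600
iter 5: u=1.251261  f(a)=+0.000e+00  f'(a)=-1.522e+00  a ← 62.056600 − (+0.000e+00/-1.522e+00) = 62.056600
converged: |Δa| < 1e-12 after 5 iterations
sag = a·(cosh(S/(2a)) − 1) = 62.056600·(cosh(1.251261) − 1) = 55.258009
T_max/T_min = cosh(S/(2a)) = 1.890445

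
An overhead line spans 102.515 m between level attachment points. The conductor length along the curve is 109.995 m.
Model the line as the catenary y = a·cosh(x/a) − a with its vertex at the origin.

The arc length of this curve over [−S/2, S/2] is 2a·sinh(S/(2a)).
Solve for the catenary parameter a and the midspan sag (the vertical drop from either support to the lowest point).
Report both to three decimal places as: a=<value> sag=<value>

a=78.302 sag=17.385

seed: a₀ = √(S³/(24(L−S))) = √(102.515³/(24·7.480)) = 77.468421
iter 1: u=0.661657  f(a)=+1.655e-01  f'(a)=-2.017e-01  a ← 77.468421 − (+1.655e-01/-2.017e-01) = 78.288707
iter 2: u=0.654724  f(a)=+2.665e-03  f'(a)=-1.952e-01  a ← 78.288707 − (+2.665e-03/-1.952e-01) = 78.302355
iter 3: u=0.654610  f(a)=+7.162e-07  f'(a)=-1.951e-01  a ← 78.302355 − (+7.162e-07/-1.951e-01) = 78.302358
iter 4: u=0.654610  f(a)=+4.263e-14  f'(a)=-1.951e-01  a ← 78.302358 − (+4.263e-14/-1.951e-01) = 78.302358
converged: |Δa| < 1e-12 after 4 iterations
sag = a·(cosh(S/(2a)) − 1) = 78.302358·(cosh(0.654610) − 1) = 17.384550
T_max/T_min = cosh(S/(2a)) = 1.222018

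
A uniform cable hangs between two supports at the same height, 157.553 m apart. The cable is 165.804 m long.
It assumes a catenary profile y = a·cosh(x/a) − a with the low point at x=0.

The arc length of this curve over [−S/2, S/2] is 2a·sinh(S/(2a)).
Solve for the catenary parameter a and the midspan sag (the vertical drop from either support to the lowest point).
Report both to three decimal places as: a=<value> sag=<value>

a=141.625 sag=22.480

seed: a₀ = √(S³/(24(L−S))) = √(157.553³/(24·8.251)) = 140.533901
iter 1: u=0.560552  f(a)=+1.306e-01  f'(a)=-1.212e-01  a ← 140.533901 − (+1.306e-01/-1.212e-01) = 141.611898
iter 2: u=0.556284  f(a)=+1.518e-03  f'(a)=-1.184e-01  a ← 141.611898 − (+1.518e-03/-1.184e-01) = 141.624725
iter 3: u=0.556234  f(a)=+2.104e-07  f'(a)=-1.183e-01  a ← 141.624725 − (+2.104e-07/-1.183e-01) = 141.624726
iter 4: u=0.556234  f(a)=+5.684e-14  f'(a)=-1.183e-01  a ← 141.624726 − (+5.684e-14/-1.183e-01) = 141.624726
converged: |Δa| < 1e-12 after 4 iterations
sag = a·(cosh(S/(2a)) − 1) = 141.624726·(cosh(0.556234) − 1) = 22.479828
T_max/T_min = cosh(S/(2a)) = 1.158728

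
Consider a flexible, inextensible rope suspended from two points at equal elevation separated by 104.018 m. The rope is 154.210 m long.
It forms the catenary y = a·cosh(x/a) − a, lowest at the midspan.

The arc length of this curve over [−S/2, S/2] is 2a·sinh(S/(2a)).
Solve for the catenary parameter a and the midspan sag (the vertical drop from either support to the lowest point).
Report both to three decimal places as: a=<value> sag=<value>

seed: a₀ = √(S³/(24(L−S))) = √(104.018³/(24·50.192)) = 30.566089
iter 1: u=1.701526  f(a)=+7.787e+00  f'(a)=-4.339e+00  a ← 30.566089 − (+7.787e+00/-4.339e+00) = 32.360914
iter 2: u=1.607155  f(a)=+7.386e-01  f'(a)=-3.551e+00  a ← 32.360914 − (+7.386e-01/-3.551e+00) = 32.568886
iter 3: u=1.596892  f(a)=+8.182e-03  f'(a)=-3.473e+00  a ← 32.568886 − (+8.182e-03/-3.473e+00) = 32.571241
iter 4: u=1.596777  f(a)=+1.029e-06  f'(a)=-3.472e+00  a ← 32.571241 − (+1.029e-06/-3.472e+00) = 32.571242
iter 5: u=1.596777  f(a)=+5.684e-14  f'(a)=-3.472e+00  a ← 32.571242 − (+5.684e-14/-3.472e+00) = 32.571242
converged: |Δa| < 1e-12 after 5 iterations
sag = a·(cosh(S/(2a)) − 1) = 32.571242·(cosh(1.596777) − 1) = 51.131009
T_max/T_min = cosh(S/(2a)) = 2.569821

a=32.571 sag=51.131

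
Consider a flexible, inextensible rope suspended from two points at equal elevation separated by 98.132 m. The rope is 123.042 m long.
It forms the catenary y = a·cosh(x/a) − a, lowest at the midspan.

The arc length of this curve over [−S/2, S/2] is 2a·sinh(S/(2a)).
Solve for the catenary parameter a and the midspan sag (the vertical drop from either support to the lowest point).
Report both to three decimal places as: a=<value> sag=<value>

a=41.191 sag=32.846

seed: a₀ = √(S³/(24(L−S))) = √(98.132³/(24·24.910)) = 39.757905
iter 1: u=1.234119  f(a)=+1.967e+00  f'(a)=-1.455e+00  a ← 39.757905 − (+1.967e+00/-1.455e+00) = 41.110308
iter 2: u=1.193521  f(a)=+1.048e-01  f'(a)=-1.303e+00  a ← 41.110308 − (+1.048e-01/-1.303e+00) = 41.190743
iter 3: u=1.191190  f(a)=+3.348e-04  f'(a)=-1.295e+00  a ← 41.190743 − (+3.348e-04/-1.295e+00) = 41.191002
iter 4: u=1.191182  f(a)=+3.439e-09  f'(a)=-1.295e+00  a ← 41.191002 − (+3.439e-09/-1.295e+00) = 41.191002
iter 5: u=1.191182  f(a)=-2.842e-14  f'(a)=-1.295e+00  a ← 41.191002 − (-2.842e-14/-1.295e+00) = 41.191002
converged: |Δa| < 1e-12 after 5 iterations
sag = a·(cosh(S/(2a)) − 1) = 41.191002·(cosh(1.191182) − 1) = 32.846368
T_max/T_min = cosh(S/(2a)) = 1.797416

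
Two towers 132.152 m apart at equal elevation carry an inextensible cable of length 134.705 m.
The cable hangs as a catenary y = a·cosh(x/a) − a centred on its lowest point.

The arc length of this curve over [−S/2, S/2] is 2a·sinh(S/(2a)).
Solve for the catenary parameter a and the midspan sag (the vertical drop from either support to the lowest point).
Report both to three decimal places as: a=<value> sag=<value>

a=194.639 sag=11.324

seed: a₀ = √(S³/(24(L−S))) = √(132.152³/(24·2.553)) = 194.079463
iter 1: u=0.340458  f(a)=+1.484e-02  f'(a)=-2.662e-02  a ← 194.079463 − (+1.484e-02/-2.662e-02) = 194.636933
iter 2: u=0.339483  f(a)=+6.417e-05  f'(a)=-2.639e-02  a ← 194.636933 − (+6.417e-05/-2.639e-02) = 194.639365
iter 3: u=0.339479  f(a)=+1.212e-09  f'(a)=-2.638e-02  a ← 194.639365 − (+1.212e-09/-2.638e-02) = 194.639365
iter 4: u=0.339479  f(a)=+0.000e+00  f'(a)=-2.638e-02  a ← 194.639365 − (+0.000e+00/-2.638e-02) = 194.639365
converged: |Δa| < 1e-12 after 4 iterations
sag = a·(cosh(S/(2a)) − 1) = 194.639365·(cosh(0.339479) − 1) = 11.323840
T_max/T_min = cosh(S/(2a)) = 1.058179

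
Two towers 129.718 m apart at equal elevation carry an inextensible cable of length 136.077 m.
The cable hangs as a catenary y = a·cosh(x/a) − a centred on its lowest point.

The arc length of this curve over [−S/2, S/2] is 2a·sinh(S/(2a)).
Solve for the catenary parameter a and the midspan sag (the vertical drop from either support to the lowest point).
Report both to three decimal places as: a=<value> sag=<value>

seed: a₀ = √(S³/(24(L−S))) = √(129.718³/(24·6.359)) = 119.591505
iter 1: u=0.542338  f(a)=+9.418e-02  f'(a)=-1.095e-01  a ← 119.591505 − (+9.418e-02/-1.095e-01) = 120.451514
iter 2: u=0.538466  f(a)=+1.026e-03  f'(a)=-1.071e-01  a ← 120.451514 − (+1.026e-03/-1.071e-01) = 120.461086
iter 3: u=0.538423  f(a)=+1.246e-07  f'(a)=-1.071e-01  a ← 120.461086 − (+1.246e-07/-1.071e-01) = 120.461087
iter 4: u=0.538423  f(a)=-2.842e-14  f'(a)=-1.071e-01  a ← 120.461087 − (-2.842e-14/-1.071e-01) = 120.461087
converged: |Δa| < 1e-12 after 4 iterations
sag = a·(cosh(S/(2a)) − 1) = 120.461087·(cosh(0.538423) − 1) = 17.886703
T_max/T_min = cosh(S/(2a)) = 1.148485

a=120.461 sag=17.887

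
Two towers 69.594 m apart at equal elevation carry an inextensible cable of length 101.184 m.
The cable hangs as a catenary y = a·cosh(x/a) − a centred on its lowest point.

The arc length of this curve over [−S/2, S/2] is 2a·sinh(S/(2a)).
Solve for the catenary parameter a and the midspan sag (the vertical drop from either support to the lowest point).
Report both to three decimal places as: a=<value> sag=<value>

seed: a₀ = √(S³/(24(L−S))) = √(69.594³/(24·31.590)) = 21.085178
iter 1: u=1.650306  f(a)=+4.592e+00  f'(a)=-3.896e+00  a ← 21.085178 − (+4.592e+00/-3.896e+00) = 22.263707
iter 2: u=1.562947  f(a)=+4.131e-01  f'(a)=-3.224e+00  a ← 22.263707 − (+4.131e-01/-3.224e+00) = 22.391840
iter 3: u=1.554004  f(a)=+4.073e-03  f'(a)=-3.161e+00  a ← 22.391840 − (+4.073e-03/-3.161e+00) = 22.393129
iter 4: u=1.553914  f(a)=+4.047e-07  f'(a)=-3.160e+00  a ← 22.393129 − (+4.047e-07/-3.160e+00) = 22.393129
iter 5: u=1.553914  f(a)=+0.000e+00  f'(a)=-3.160e+00  a ← 22.393129 − (+0.000e+00/-3.160e+00) = 22.393129
converged: |Δa| < 1e-12 after 5 iterations
sag = a·(cosh(S/(2a)) − 1) = 22.393129·(cosh(1.553914) − 1) = 32.933200
T_max/T_min = cosh(S/(2a)) = 2.470683

a=22.393 sag=32.933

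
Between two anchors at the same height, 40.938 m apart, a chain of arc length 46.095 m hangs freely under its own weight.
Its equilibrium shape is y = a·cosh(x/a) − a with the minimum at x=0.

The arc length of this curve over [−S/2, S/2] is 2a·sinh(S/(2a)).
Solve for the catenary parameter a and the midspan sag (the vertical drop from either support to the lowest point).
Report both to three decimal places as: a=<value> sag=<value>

a=23.977 sag=9.281

seed: a₀ = √(S³/(24(L−S))) = √(40.938³/(24·5.157)) = 23.544298
iter 1: u=0.869382  f(a)=+1.984e-01  f'(a)=-4.721e-01  a ← 23.544298 − (+1.984e-01/-4.721e-01) = 23.964634
iter 2: u=0.854134  f(a)=+5.439e-03  f'(a)=-4.465e-01  a ← 23.964634 − (+5.439e-03/-4.465e-01) = 23.976814
iter 3: u=0.853700  f(a)=+4.341e-06  f'(a)=-4.458e-01  a ← 23.976814 − (+4.341e-06/-4.458e-01) = 23.976823
iter 4: u=0.853699  f(a)=+2.764e-12  f'(a)=-4.458e-01  a ← 23.976823 − (+2.764e-12/-4.458e-01) = 23.976823
converged: |Δa| < 1e-12 after 4 iterations
sag = a·(cosh(S/(2a)) − 1) = 23.976823·(cosh(0.853699) − 1) = 9.280887
T_max/T_min = cosh(S/(2a)) = 1.387077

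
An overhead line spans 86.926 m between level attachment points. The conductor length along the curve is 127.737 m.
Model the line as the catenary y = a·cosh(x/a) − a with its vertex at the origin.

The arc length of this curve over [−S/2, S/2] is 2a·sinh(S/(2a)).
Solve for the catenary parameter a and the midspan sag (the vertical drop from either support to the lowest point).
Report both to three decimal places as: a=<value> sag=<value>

seed: a₀ = √(S³/(24(L−S))) = √(86.926³/(24·40.811)) = 25.895858
iter 1: u=1.678377  f(a)=+6.149e+00  f'(a)=-4.134e+00  a ← 25.895858 − (+6.149e+00/-4.134e+00) = 27.383327
iter 2: u=1.587207  f(a)=+5.696e-01  f'(a)=-3.401e+00  a ← 27.383327 − (+5.696e-01/-3.401e+00) = 27.550833
iter 3: u=1.577557  f(a)=+5.990e-03  f'(a)=-3.329e+00  a ← 27.550833 − (+5.990e-03/-3.329e+00) = 27.552632
iter 4: u=1.577454  f(a)=+6.777e-07  f'(a)=-3.329e+00  a ← 27.552632 − (+6.777e-07/-3.329e+00) = 27.552633
iter 5: u=1.577454  f(a)=+2.842e-14  f'(a)=-3.329e+00  a ← 27.552633 − (+2.842e-14/-3.329e+00) = 27.552633
converged: |Δa| < 1e-12 after 5 iterations
sag = a·(cosh(S/(2a)) − 1) = 27.552633·(cosh(1.577454) − 1) = 42.005493
T_max/T_min = cosh(S/(2a)) = 2.524555

a=27.553 sag=42.005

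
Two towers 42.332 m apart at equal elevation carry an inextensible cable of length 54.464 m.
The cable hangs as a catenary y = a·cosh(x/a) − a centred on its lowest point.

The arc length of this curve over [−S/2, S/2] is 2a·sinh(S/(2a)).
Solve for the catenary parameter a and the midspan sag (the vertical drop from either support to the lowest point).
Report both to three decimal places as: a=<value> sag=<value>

seed: a₀ = √(S³/(24(L−S))) = √(42.332³/(24·12.132)) = 16.141034
iter 1: u=1.311316  f(a)=+1.087e+00  f'(a)=-1.778e+00  a ← 16.141034 − (+1.087e+00/-1.778e+00) = 16.752249
iter 2: u=1.263472  f(a)=+6.478e-02  f'(a)=-1.572e+00  a ← 16.752249 − (+6.478e-02/-1.572e+00) = 16.793462
iter 3: u=1.260371  f(a)=+2.625e-04  f'(a)=-1.559e+00  a ← 16.793462 − (+2.625e-04/-1.559e+00) = 16.793631
iter 4: u=1.260359  f(a)=+4.346e-09  f'(a)=-1.559e+00  a ← 16.793631 − (+4.346e-09/-1.559e+00) = 16.793631
iter 5: u=1.260359  f(a)=-7.105e-15  f'(a)=-1.559e+00  a ← 16.793631 − (-7.105e-15/-1.559e+00) = 16.793631
converged: |Δa| < 1e-12 after 5 iterations
sag = a·(cosh(S/(2a)) − 1) = 16.793631·(cosh(1.260359) − 1) = 15.200241
T_max/T_min = cosh(S/(2a)) = 1.905119

a=16.794 sag=15.200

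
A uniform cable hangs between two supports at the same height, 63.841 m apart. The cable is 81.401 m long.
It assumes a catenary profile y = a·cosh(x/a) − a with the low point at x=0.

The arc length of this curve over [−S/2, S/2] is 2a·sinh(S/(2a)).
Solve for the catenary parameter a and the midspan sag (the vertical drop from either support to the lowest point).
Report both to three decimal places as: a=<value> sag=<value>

a=25.814 sag=22.382

seed: a₀ = √(S³/(24(L−S))) = √(63.841³/(24·17.560)) = 24.847440
iter 1: u=1.284660  f(a)=+1.507e+00  f'(a)=-1.661e+00  a ← 24.847440 − (+1.507e+00/-1.661e+00) = 25.754959
iter 2: u=1.239392  f(a)=+8.651e-02  f'(a)=-1.475e+00  a ← 25.754959 − (+8.651e-02/-1.475e+00) = 25.813605
iter 3: u=1.236577  f(a)=+3.234e-04  f'(a)=-1.464e+00  a ← 25.813605 − (+3.234e-04/-1.464e+00) = 25.813826
iter 4: u=1.236566  f(a)=+4.557e-09  f'(a)=-1.464e+00  a ← 25.813826 − (+4.557e-09/-1.464e+00) = 25.813826
iter 5: u=1.236566  f(a)=+0.000e+00  f'(a)=-1.464e+00  a ← 25.813826 − (+0.000e+00/-1.464e+00) = 25.813826
converged: |Δa| < 1e-12 after 5 iterations
sag = a·(cosh(S/(2a)) − 1) = 25.813826·(cosh(1.236566) − 1) = 22.382484
T_max/T_min = cosh(S/(2a)) = 1.867074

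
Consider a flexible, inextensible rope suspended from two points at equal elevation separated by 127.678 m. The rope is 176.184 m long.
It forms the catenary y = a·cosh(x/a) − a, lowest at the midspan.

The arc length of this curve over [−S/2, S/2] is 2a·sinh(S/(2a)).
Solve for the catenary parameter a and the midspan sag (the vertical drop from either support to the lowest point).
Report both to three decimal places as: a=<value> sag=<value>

a=44.509 sag=54.189

seed: a₀ = √(S³/(24(L−S))) = √(127.678³/(24·48.506)) = 42.283483
iter 1: u=1.509786  f(a)=+5.838e+00  f'(a)=-2.862e+00  a ← 42.283483 − (+5.838e+00/-2.862e+00) = 44.323545
iter 2: u=1.440295  f(a)=+4.491e-01  f'(a)=-2.437e+00  a ← 44.323545 − (+4.491e-01/-2.437e+00) = 44.507838
iter 3: u=1.434332  f(a)=+3.147e-03  f'(a)=-2.403e+00  a ← 44.507838 − (+3.147e-03/-2.403e+00) = 44.509148
iter 4: u=1.434289  f(a)=+1.569e-07  f'(a)=-2.403e+00  a ← 44.509148 − (+1.569e-07/-2.403e+00) = 44.509148
iter 5: u=1.434289  f(a)=+0.000e+00  f'(a)=-2.403e+00  a ← 44.509148 − (+0.000e+00/-2.403e+00) = 44.509148
converged: |Δa| < 1e-12 after 5 iterations
sag = a·(cosh(S/(2a)) − 1) = 44.509148·(cosh(1.434289) − 1) = 54.188698
T_max/T_min = cosh(S/(2a)) = 2.217473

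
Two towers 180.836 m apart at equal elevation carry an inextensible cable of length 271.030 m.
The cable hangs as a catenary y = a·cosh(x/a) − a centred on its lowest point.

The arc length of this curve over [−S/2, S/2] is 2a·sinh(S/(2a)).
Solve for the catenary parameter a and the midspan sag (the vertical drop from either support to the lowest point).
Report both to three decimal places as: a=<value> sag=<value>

seed: a₀ = √(S³/(24(L−S))) = √(180.836³/(24·90.194)) = 52.267640
iter 1: u=1.729904  f(a)=+1.450e+01  f'(a)=-4.601e+00  a ← 52.267640 − (+1.450e+01/-4.601e+00) = 55.418913
iter 2: u=1.631537  f(a)=+1.415e+00  f'(a)=-3.743e+00  a ← 55.418913 − (+1.415e+00/-3.743e+00) = 55.796867
iter 3: u=1.620485  f(a)=+1.668e-02  f'(a)=-3.655e+00  a ← 55.796867 − (+1.668e-02/-3.655e+00) = 55.801432
iter 4: u=1.620353  f(a)=+2.381e-06  f'(a)=-3.654e+00  a ← 55.801432 − (+2.381e-06/-3.654e+00) = 55.801433
iter 5: u=1.620353  f(a)=+5.684e-14  f'(a)=-3.654e+00  a ← 55.801433 − (+5.684e-14/-3.654e+00) = 55.801433
converged: |Δa| < 1e-12 after 5 iterations
sag = a·(cosh(S/(2a)) − 1) = 55.801433·(cosh(1.620353) − 1) = 90.752705
T_max/T_min = cosh(S/(2a)) = 2.626351

a=55.801 sag=90.753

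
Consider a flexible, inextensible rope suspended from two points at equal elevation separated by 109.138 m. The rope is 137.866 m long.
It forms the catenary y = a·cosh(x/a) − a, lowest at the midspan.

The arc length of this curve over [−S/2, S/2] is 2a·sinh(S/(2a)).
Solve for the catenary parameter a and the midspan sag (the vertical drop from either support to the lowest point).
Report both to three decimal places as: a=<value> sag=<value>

seed: a₀ = √(S³/(24(L−S))) = √(109.138³/(24·28.728)) = 43.421585
iter 1: u=1.256725  f(a)=+2.356e+00  f'(a)=-1.544e+00  a ← 43.421585 − (+2.356e+00/-1.544e+00) = 44.947029
iter 2: u=1.214074  f(a)=+1.298e-01  f'(a)=-1.378e+00  a ← 44.947029 − (+1.298e-01/-1.378e+00) = 45.041224
iter 3: u=1.211535  f(a)=+4.453e-04  f'(a)=-1.369e+00  a ← 45.041224 − (+4.453e-04/-1.369e+00) = 45.041549
iter 4: u=1.211526  f(a)=+5.277e-09  f'(a)=-1.369e+00  a ← 45.041549 − (+5.277e-09/-1.369e+00) = 45.041549
iter 5: u=1.211526  f(a)=+5.684e-14  f'(a)=-1.369e+00  a ← 45.041549 − (+5.684e-14/-1.369e+00) = 45.041549
converged: |Δa| < 1e-12 after 5 iterations
sag = a·(cosh(S/(2a)) − 1) = 45.041549·(cosh(1.211526) − 1) = 37.302240
T_max/T_min = cosh(S/(2a)) = 1.828174

a=45.042 sag=37.302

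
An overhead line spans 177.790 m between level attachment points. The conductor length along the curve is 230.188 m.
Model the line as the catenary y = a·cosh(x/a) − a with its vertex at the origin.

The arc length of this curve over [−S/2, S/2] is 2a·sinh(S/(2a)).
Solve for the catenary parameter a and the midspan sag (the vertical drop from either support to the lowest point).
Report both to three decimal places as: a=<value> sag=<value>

seed: a₀ = √(S³/(24(L−S))) = √(177.790³/(24·52.398)) = 66.849478
iter 1: u=1.329779  f(a)=+4.833e+00  f'(a)=-1.863e+00  a ← 66.849478 − (+4.833e+00/-1.863e+00) = 69.443612
iter 2: u=1.280103  f(a)=+2.955e-01  f'(a)=-1.641e+00  a ← 69.443612 − (+2.955e-01/-1.641e+00) = 69.623668
iter 3: u=1.276793  f(a)=+1.265e-03  f'(a)=-1.627e+00  a ← 69.623668 − (+1.265e-03/-1.627e+00) = 69.624445
iter 4: u=1.276779  f(a)=+2.337e-08  f'(a)=-1.627e+00  a ← 69.624445 − (+2.337e-08/-1.627e+00) = 69.624445
iter 5: u=1.276779  f(a)=+2.842e-14  f'(a)=-1.627e+00  a ← 69.624445 − (+2.842e-14/-1.627e+00) = 69.624445
converged: |Δa| < 1e-12 after 5 iterations
sag = a·(cosh(S/(2a)) − 1) = 69.624445·(cosh(1.276779) − 1) = 64.890209
T_max/T_min = cosh(S/(2a)) = 1.932003

a=69.624 sag=64.890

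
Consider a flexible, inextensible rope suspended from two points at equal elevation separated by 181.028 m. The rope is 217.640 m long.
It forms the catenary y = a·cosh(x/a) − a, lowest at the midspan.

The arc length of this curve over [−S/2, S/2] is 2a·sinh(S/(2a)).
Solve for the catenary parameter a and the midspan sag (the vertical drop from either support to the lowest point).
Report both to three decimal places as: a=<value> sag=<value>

seed: a₀ = √(S³/(24(L−S))) = √(181.028³/(24·36.612)) = 82.167729
iter 1: u=1.101576  f(a)=+2.287e+00  f'(a)=-1.004e+00  a ← 82.167729 − (+2.287e+00/-1.004e+00) = 84.445078
iter 2: u=1.071868  f(a)=+9.851e-02  f'(a)=-9.193e-01  a ← 84.445078 − (+9.851e-02/-9.193e-01) = 84.552243
iter 3: u=1.070510  f(a)=+2.011e-04  f'(a)=-9.155e-01  a ← 84.552243 − (+2.011e-04/-9.155e-01) = 84.552463
iter 4: u=1.070507  f(a)=+8.414e-10  f'(a)=-9.155e-01  a ← 84.552463 − (+8.414e-10/-9.155e-01) = 84.552463
iter 5: u=1.070507  f(a)=+2.842e-14  f'(a)=-9.155e-01  a ← 84.552463 − (+2.842e-14/-9.155e-01) = 84.552463
converged: |Δa| < 1e-12 after 5 iterations
sag = a·(cosh(S/(2a)) − 1) = 84.552463·(cosh(1.070507) − 1) = 53.255053
T_max/T_min = cosh(S/(2a)) = 1.629846

a=84.552 sag=53.255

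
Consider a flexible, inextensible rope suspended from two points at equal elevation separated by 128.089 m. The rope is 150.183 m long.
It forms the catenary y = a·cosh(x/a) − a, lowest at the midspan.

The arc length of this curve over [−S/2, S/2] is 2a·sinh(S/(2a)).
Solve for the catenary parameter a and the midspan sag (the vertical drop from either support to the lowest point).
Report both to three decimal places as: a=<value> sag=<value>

a=64.522 sag=34.482

seed: a₀ = √(S³/(24(L−S))) = √(128.089³/(24·22.094)) = 62.954236
iter 1: u=1.017318  f(a)=+1.172e+00  f'(a)=-7.773e-01  a ← 62.954236 − (+1.172e+00/-7.773e-01) = 64.461885
iter 2: u=0.993525  f(a)=+4.342e-02  f'(a)=-7.207e-01  a ← 64.461885 − (+4.342e-02/-7.207e-01) = 64.522133
iter 3: u=0.992597  f(a)=+6.468e-05  f'(a)=-7.185e-01  a ← 64.522133 − (+6.468e-05/-7.185e-01) = 64.522223
iter 4: u=0.992596  f(a)=+1.440e-10  f'(a)=-7.185e-01  a ← 64.522223 − (+1.440e-10/-7.185e-01) = 64.522223
iter 5: u=0.992596  f(a)=+0.000e+00  f'(a)=-7.185e-01  a ← 64.522223 − (+0.000e+00/-7.185e-01) = 64.522223
converged: |Δa| < 1e-12 after 5 iterations
sag = a·(cosh(S/(2a)) − 1) = 64.522223·(cosh(0.992596) − 1) = 34.482073
T_max/T_min = cosh(S/(2a)) = 1.534422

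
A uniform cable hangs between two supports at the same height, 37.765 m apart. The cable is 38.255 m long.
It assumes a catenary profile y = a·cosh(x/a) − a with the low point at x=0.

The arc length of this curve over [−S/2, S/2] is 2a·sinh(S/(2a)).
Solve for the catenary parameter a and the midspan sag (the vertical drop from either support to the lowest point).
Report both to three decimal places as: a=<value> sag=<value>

a=67.807 sag=2.646

seed: a₀ = √(S³/(24(L−S))) = √(37.765³/(24·0.490)) = 67.675360
iter 1: u=0.279016  f(a)=+1.911e-03  f'(a)=-1.459e-02  a ← 67.675360 − (+1.911e-03/-1.459e-02) = 67.806295
iter 2: u=0.278477  f(a)=+5.560e-06  f'(a)=-1.451e-02  a ← 67.806295 − (+5.560e-06/-1.451e-02) = 67.806678
iter 3: u=0.278476  f(a)=+4.738e-11  f'(a)=-1.451e-02  a ← 67.806678 − (+4.738e-11/-1.451e-02) = 67.806678
iter 4: u=0.278476  f(a)=+0.000e+00  f'(a)=-1.451e-02  a ← 67.806678 − (+0.000e+00/-1.451e-02) = 67.806678
converged: |Δa| < 1e-12 after 4 iterations
sag = a·(cosh(S/(2a)) − 1) = 67.806678·(cosh(0.278476) − 1) = 2.646192
T_max/T_min = cosh(S/(2a)) = 1.039026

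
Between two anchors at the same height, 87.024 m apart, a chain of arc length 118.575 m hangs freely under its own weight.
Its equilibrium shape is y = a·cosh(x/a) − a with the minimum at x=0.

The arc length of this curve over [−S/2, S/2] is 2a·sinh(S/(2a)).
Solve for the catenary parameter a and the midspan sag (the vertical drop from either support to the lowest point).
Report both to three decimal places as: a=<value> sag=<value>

seed: a₀ = √(S³/(24(L−S))) = √(87.024³/(24·31.551)) = 29.501655
iter 1: u=1.474900  f(a)=+3.615e+00  f'(a)=-2.642e+00  a ← 29.501655 − (+3.615e+00/-2.642e+00) = 30.869975
iter 2: u=1.409525  f(a)=+2.667e-01  f'(a)=-2.265e+00  a ← 30.869975 − (+2.667e-01/-2.265e+00) = 30.987720
iter 3: u=1.404169  f(a)=+1.708e-03  f'(a)=-2.236e+00  a ← 30.987720 − (+1.708e-03/-2.236e+00) = 30.988484
iter 4: u=1.404135  f(a)=+7.098e-08  f'(a)=-2.236e+00  a ← 30.988484 − (+7.098e-08/-2.236e+00) = 30.988484
iter 5: u=1.404135  f(a)=+1.421e-14  f'(a)=-2.236e+00  a ← 30.988484 − (+1.421e-14/-2.236e+00) = 30.988484
converged: |Δa| < 1e-12 after 5 iterations
sag = a·(cosh(S/(2a)) − 1) = 30.988484·(cosh(1.404135) − 1) = 35.909153
T_max/T_min = cosh(S/(2a)) = 2.158790

a=30.988 sag=35.909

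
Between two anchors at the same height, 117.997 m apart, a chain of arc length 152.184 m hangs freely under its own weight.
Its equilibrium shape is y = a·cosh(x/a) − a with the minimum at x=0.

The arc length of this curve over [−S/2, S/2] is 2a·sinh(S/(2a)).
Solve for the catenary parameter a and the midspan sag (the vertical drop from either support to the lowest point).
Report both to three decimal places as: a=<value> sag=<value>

seed: a₀ = √(S³/(24(L−S))) = √(117.997³/(24·34.187)) = 44.747660
iter 1: u=1.318471  f(a)=+3.097e+00  f'(a)=-1.811e+00  a ← 44.747660 − (+3.097e+00/-1.811e+00) = 46.458368
iter 2: u=1.269922  f(a)=+1.865e-01  f'(a)=-1.599e+00  a ← 46.458368 − (+1.865e-01/-1.599e+00) = 46.575024
iter 3: u=1.266741  f(a)=+7.718e-04  f'(a)=-1.585e+00  a ← 46.575024 − (+7.718e-04/-1.585e+00) = 46.575511
iter 4: u=1.266728  f(a)=+1.334e-08  f'(a)=-1.585e+00  a ← 46.575511 − (+1.334e-08/-1.585e+00) = 46.575511
iter 5: u=1.266728  f(a)=+2.842e-14  f'(a)=-1.585e+00  a ← 46.575511 − (+2.842e-14/-1.585e+00) = 46.575511
converged: |Δa| < 1e-12 after 5 iterations
sag = a·(cosh(S/(2a)) − 1) = 46.575511·(cosh(1.266728) − 1) = 42.639234
T_max/T_min = cosh(S/(2a)) = 1.915486

a=46.576 sag=42.639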